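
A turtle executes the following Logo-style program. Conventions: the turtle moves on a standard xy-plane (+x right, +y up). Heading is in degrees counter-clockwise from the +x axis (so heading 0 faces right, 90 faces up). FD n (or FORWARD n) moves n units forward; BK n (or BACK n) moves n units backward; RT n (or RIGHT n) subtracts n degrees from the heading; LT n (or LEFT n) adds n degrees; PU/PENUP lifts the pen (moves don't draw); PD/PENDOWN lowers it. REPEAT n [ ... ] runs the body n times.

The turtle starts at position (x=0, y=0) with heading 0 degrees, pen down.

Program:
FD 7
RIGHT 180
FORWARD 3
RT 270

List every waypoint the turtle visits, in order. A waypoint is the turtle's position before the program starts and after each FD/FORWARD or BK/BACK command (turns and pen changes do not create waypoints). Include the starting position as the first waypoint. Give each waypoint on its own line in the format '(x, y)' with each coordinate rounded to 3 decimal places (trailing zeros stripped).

Executing turtle program step by step:
Start: pos=(0,0), heading=0, pen down
FD 7: (0,0) -> (7,0) [heading=0, draw]
RT 180: heading 0 -> 180
FD 3: (7,0) -> (4,0) [heading=180, draw]
RT 270: heading 180 -> 270
Final: pos=(4,0), heading=270, 2 segment(s) drawn
Waypoints (3 total):
(0, 0)
(7, 0)
(4, 0)

Answer: (0, 0)
(7, 0)
(4, 0)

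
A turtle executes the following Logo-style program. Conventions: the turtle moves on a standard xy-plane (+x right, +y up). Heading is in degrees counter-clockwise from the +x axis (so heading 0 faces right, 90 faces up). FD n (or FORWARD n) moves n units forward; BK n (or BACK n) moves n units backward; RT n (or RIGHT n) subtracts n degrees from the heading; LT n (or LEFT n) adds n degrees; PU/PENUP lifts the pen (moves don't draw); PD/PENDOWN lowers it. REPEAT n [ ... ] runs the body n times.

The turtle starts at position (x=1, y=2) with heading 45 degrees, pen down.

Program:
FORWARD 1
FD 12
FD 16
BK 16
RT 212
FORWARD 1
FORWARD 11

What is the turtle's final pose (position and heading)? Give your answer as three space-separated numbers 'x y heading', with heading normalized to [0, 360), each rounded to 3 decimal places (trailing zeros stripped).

Answer: -1.5 8.493 193

Derivation:
Executing turtle program step by step:
Start: pos=(1,2), heading=45, pen down
FD 1: (1,2) -> (1.707,2.707) [heading=45, draw]
FD 12: (1.707,2.707) -> (10.192,11.192) [heading=45, draw]
FD 16: (10.192,11.192) -> (21.506,22.506) [heading=45, draw]
BK 16: (21.506,22.506) -> (10.192,11.192) [heading=45, draw]
RT 212: heading 45 -> 193
FD 1: (10.192,11.192) -> (9.218,10.967) [heading=193, draw]
FD 11: (9.218,10.967) -> (-1.5,8.493) [heading=193, draw]
Final: pos=(-1.5,8.493), heading=193, 6 segment(s) drawn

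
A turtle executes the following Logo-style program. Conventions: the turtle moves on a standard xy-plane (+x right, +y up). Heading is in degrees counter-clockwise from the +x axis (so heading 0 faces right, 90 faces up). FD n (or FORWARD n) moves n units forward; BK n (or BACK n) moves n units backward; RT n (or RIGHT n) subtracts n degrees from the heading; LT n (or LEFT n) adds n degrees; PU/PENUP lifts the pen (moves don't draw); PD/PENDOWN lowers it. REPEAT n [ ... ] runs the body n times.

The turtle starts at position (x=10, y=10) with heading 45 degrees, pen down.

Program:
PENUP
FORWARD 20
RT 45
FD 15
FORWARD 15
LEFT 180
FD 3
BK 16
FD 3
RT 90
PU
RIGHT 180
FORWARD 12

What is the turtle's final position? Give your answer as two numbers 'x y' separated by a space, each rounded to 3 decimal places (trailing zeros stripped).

Answer: 64.142 12.142

Derivation:
Executing turtle program step by step:
Start: pos=(10,10), heading=45, pen down
PU: pen up
FD 20: (10,10) -> (24.142,24.142) [heading=45, move]
RT 45: heading 45 -> 0
FD 15: (24.142,24.142) -> (39.142,24.142) [heading=0, move]
FD 15: (39.142,24.142) -> (54.142,24.142) [heading=0, move]
LT 180: heading 0 -> 180
FD 3: (54.142,24.142) -> (51.142,24.142) [heading=180, move]
BK 16: (51.142,24.142) -> (67.142,24.142) [heading=180, move]
FD 3: (67.142,24.142) -> (64.142,24.142) [heading=180, move]
RT 90: heading 180 -> 90
PU: pen up
RT 180: heading 90 -> 270
FD 12: (64.142,24.142) -> (64.142,12.142) [heading=270, move]
Final: pos=(64.142,12.142), heading=270, 0 segment(s) drawn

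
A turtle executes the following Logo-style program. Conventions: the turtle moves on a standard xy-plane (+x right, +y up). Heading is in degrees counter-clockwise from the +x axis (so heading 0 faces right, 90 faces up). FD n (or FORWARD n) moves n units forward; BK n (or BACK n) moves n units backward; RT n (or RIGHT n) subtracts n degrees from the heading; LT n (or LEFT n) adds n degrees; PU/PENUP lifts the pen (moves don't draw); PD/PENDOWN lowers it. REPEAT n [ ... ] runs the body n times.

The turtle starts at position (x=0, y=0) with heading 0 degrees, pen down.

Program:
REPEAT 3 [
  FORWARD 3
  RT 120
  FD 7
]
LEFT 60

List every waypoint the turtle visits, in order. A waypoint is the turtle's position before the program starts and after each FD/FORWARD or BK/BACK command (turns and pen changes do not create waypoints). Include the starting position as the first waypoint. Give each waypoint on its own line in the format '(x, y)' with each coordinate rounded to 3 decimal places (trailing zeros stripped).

Executing turtle program step by step:
Start: pos=(0,0), heading=0, pen down
REPEAT 3 [
  -- iteration 1/3 --
  FD 3: (0,0) -> (3,0) [heading=0, draw]
  RT 120: heading 0 -> 240
  FD 7: (3,0) -> (-0.5,-6.062) [heading=240, draw]
  -- iteration 2/3 --
  FD 3: (-0.5,-6.062) -> (-2,-8.66) [heading=240, draw]
  RT 120: heading 240 -> 120
  FD 7: (-2,-8.66) -> (-5.5,-2.598) [heading=120, draw]
  -- iteration 3/3 --
  FD 3: (-5.5,-2.598) -> (-7,0) [heading=120, draw]
  RT 120: heading 120 -> 0
  FD 7: (-7,0) -> (0,0) [heading=0, draw]
]
LT 60: heading 0 -> 60
Final: pos=(0,0), heading=60, 6 segment(s) drawn
Waypoints (7 total):
(0, 0)
(3, 0)
(-0.5, -6.062)
(-2, -8.66)
(-5.5, -2.598)
(-7, 0)
(0, 0)

Answer: (0, 0)
(3, 0)
(-0.5, -6.062)
(-2, -8.66)
(-5.5, -2.598)
(-7, 0)
(0, 0)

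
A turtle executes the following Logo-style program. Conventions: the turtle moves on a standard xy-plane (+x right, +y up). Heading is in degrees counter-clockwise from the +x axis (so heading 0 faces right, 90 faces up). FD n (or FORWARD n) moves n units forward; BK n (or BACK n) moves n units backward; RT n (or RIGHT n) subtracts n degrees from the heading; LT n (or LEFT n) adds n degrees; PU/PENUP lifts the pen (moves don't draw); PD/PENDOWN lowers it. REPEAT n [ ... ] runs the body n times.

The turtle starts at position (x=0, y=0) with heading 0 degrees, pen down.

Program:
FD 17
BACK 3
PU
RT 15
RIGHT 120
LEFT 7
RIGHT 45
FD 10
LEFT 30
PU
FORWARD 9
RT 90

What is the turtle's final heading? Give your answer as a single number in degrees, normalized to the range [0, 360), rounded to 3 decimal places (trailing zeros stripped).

Answer: 127

Derivation:
Executing turtle program step by step:
Start: pos=(0,0), heading=0, pen down
FD 17: (0,0) -> (17,0) [heading=0, draw]
BK 3: (17,0) -> (14,0) [heading=0, draw]
PU: pen up
RT 15: heading 0 -> 345
RT 120: heading 345 -> 225
LT 7: heading 225 -> 232
RT 45: heading 232 -> 187
FD 10: (14,0) -> (4.075,-1.219) [heading=187, move]
LT 30: heading 187 -> 217
PU: pen up
FD 9: (4.075,-1.219) -> (-3.113,-6.635) [heading=217, move]
RT 90: heading 217 -> 127
Final: pos=(-3.113,-6.635), heading=127, 2 segment(s) drawn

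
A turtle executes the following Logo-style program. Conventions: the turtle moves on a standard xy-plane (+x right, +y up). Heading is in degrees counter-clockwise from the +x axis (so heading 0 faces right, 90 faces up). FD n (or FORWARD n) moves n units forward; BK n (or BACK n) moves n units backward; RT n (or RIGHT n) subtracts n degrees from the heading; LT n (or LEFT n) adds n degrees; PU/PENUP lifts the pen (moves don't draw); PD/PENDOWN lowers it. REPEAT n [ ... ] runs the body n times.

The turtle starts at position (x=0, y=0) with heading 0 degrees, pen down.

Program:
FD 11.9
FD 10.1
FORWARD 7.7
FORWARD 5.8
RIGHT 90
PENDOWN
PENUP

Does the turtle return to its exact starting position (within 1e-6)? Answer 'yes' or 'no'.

Answer: no

Derivation:
Executing turtle program step by step:
Start: pos=(0,0), heading=0, pen down
FD 11.9: (0,0) -> (11.9,0) [heading=0, draw]
FD 10.1: (11.9,0) -> (22,0) [heading=0, draw]
FD 7.7: (22,0) -> (29.7,0) [heading=0, draw]
FD 5.8: (29.7,0) -> (35.5,0) [heading=0, draw]
RT 90: heading 0 -> 270
PD: pen down
PU: pen up
Final: pos=(35.5,0), heading=270, 4 segment(s) drawn

Start position: (0, 0)
Final position: (35.5, 0)
Distance = 35.5; >= 1e-6 -> NOT closed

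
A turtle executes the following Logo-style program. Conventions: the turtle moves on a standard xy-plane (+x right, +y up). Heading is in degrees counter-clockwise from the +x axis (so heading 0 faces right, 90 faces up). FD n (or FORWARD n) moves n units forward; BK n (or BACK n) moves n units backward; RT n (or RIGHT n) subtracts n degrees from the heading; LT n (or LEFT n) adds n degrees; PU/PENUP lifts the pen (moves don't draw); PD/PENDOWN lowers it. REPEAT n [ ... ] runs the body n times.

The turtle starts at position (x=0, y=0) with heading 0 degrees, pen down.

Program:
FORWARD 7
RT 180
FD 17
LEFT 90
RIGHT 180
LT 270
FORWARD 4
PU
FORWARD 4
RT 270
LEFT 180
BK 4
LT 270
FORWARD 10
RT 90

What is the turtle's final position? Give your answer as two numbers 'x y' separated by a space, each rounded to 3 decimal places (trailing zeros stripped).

Answer: -12 4

Derivation:
Executing turtle program step by step:
Start: pos=(0,0), heading=0, pen down
FD 7: (0,0) -> (7,0) [heading=0, draw]
RT 180: heading 0 -> 180
FD 17: (7,0) -> (-10,0) [heading=180, draw]
LT 90: heading 180 -> 270
RT 180: heading 270 -> 90
LT 270: heading 90 -> 0
FD 4: (-10,0) -> (-6,0) [heading=0, draw]
PU: pen up
FD 4: (-6,0) -> (-2,0) [heading=0, move]
RT 270: heading 0 -> 90
LT 180: heading 90 -> 270
BK 4: (-2,0) -> (-2,4) [heading=270, move]
LT 270: heading 270 -> 180
FD 10: (-2,4) -> (-12,4) [heading=180, move]
RT 90: heading 180 -> 90
Final: pos=(-12,4), heading=90, 3 segment(s) drawn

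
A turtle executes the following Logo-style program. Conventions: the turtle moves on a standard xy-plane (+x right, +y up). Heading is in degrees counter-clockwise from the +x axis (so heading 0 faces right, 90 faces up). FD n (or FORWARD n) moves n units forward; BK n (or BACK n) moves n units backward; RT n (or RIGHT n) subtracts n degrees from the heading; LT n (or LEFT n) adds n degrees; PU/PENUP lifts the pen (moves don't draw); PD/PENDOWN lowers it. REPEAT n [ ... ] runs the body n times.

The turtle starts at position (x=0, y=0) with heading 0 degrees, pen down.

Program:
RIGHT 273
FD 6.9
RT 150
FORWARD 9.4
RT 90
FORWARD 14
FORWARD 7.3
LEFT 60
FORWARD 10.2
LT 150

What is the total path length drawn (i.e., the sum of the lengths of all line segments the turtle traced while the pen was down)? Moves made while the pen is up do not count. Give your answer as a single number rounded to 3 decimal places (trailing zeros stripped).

Answer: 47.8

Derivation:
Executing turtle program step by step:
Start: pos=(0,0), heading=0, pen down
RT 273: heading 0 -> 87
FD 6.9: (0,0) -> (0.361,6.891) [heading=87, draw]
RT 150: heading 87 -> 297
FD 9.4: (0.361,6.891) -> (4.629,-1.485) [heading=297, draw]
RT 90: heading 297 -> 207
FD 14: (4.629,-1.485) -> (-7.845,-7.841) [heading=207, draw]
FD 7.3: (-7.845,-7.841) -> (-14.35,-11.155) [heading=207, draw]
LT 60: heading 207 -> 267
FD 10.2: (-14.35,-11.155) -> (-14.884,-21.341) [heading=267, draw]
LT 150: heading 267 -> 57
Final: pos=(-14.884,-21.341), heading=57, 5 segment(s) drawn

Segment lengths:
  seg 1: (0,0) -> (0.361,6.891), length = 6.9
  seg 2: (0.361,6.891) -> (4.629,-1.485), length = 9.4
  seg 3: (4.629,-1.485) -> (-7.845,-7.841), length = 14
  seg 4: (-7.845,-7.841) -> (-14.35,-11.155), length = 7.3
  seg 5: (-14.35,-11.155) -> (-14.884,-21.341), length = 10.2
Total = 47.8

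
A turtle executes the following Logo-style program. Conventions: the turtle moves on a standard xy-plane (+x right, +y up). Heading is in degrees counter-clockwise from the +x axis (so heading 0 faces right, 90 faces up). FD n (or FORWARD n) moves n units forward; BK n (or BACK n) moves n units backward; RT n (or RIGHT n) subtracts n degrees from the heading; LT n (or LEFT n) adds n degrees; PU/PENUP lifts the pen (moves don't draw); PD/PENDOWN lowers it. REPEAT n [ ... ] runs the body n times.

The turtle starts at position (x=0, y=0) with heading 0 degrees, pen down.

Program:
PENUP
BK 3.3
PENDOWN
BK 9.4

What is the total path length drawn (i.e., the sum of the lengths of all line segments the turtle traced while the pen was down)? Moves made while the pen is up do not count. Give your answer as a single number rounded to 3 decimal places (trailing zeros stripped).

Executing turtle program step by step:
Start: pos=(0,0), heading=0, pen down
PU: pen up
BK 3.3: (0,0) -> (-3.3,0) [heading=0, move]
PD: pen down
BK 9.4: (-3.3,0) -> (-12.7,0) [heading=0, draw]
Final: pos=(-12.7,0), heading=0, 1 segment(s) drawn

Segment lengths:
  seg 1: (-3.3,0) -> (-12.7,0), length = 9.4
Total = 9.4

Answer: 9.4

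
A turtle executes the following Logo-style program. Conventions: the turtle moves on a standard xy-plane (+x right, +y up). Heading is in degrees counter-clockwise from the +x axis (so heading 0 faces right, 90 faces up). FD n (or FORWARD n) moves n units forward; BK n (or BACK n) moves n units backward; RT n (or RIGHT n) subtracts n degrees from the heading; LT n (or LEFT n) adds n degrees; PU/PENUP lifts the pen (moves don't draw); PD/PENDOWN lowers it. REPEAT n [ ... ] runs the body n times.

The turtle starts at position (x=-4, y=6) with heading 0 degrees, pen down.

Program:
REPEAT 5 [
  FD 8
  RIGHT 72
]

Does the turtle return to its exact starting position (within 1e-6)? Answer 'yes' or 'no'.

Executing turtle program step by step:
Start: pos=(-4,6), heading=0, pen down
REPEAT 5 [
  -- iteration 1/5 --
  FD 8: (-4,6) -> (4,6) [heading=0, draw]
  RT 72: heading 0 -> 288
  -- iteration 2/5 --
  FD 8: (4,6) -> (6.472,-1.608) [heading=288, draw]
  RT 72: heading 288 -> 216
  -- iteration 3/5 --
  FD 8: (6.472,-1.608) -> (0,-6.311) [heading=216, draw]
  RT 72: heading 216 -> 144
  -- iteration 4/5 --
  FD 8: (0,-6.311) -> (-6.472,-1.608) [heading=144, draw]
  RT 72: heading 144 -> 72
  -- iteration 5/5 --
  FD 8: (-6.472,-1.608) -> (-4,6) [heading=72, draw]
  RT 72: heading 72 -> 0
]
Final: pos=(-4,6), heading=0, 5 segment(s) drawn

Start position: (-4, 6)
Final position: (-4, 6)
Distance = 0; < 1e-6 -> CLOSED

Answer: yes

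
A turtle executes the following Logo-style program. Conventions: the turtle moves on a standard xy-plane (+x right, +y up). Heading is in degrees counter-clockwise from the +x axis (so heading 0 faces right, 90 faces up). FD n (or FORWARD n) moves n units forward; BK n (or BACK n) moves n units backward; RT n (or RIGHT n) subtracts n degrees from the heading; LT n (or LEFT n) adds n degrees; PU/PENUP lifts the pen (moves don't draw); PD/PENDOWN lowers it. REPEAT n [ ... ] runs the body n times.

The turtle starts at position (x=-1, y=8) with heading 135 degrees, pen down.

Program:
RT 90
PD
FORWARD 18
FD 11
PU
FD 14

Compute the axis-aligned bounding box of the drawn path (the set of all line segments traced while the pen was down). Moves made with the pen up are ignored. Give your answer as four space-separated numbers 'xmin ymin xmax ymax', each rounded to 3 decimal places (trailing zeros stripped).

Answer: -1 8 19.506 28.506

Derivation:
Executing turtle program step by step:
Start: pos=(-1,8), heading=135, pen down
RT 90: heading 135 -> 45
PD: pen down
FD 18: (-1,8) -> (11.728,20.728) [heading=45, draw]
FD 11: (11.728,20.728) -> (19.506,28.506) [heading=45, draw]
PU: pen up
FD 14: (19.506,28.506) -> (29.406,38.406) [heading=45, move]
Final: pos=(29.406,38.406), heading=45, 2 segment(s) drawn

Segment endpoints: x in {-1, 11.728, 19.506}, y in {8, 20.728, 28.506}
xmin=-1, ymin=8, xmax=19.506, ymax=28.506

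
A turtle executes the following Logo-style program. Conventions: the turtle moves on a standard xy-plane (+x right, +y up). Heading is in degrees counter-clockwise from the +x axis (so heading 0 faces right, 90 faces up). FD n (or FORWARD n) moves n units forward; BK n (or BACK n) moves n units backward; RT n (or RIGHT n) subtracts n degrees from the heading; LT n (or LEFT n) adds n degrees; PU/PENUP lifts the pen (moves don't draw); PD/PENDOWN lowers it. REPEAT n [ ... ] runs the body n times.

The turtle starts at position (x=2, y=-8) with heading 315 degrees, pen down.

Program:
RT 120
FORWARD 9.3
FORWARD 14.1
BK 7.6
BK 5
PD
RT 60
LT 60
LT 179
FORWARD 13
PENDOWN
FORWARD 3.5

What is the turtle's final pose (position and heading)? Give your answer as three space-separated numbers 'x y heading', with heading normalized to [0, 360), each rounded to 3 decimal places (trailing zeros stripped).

Executing turtle program step by step:
Start: pos=(2,-8), heading=315, pen down
RT 120: heading 315 -> 195
FD 9.3: (2,-8) -> (-6.983,-10.407) [heading=195, draw]
FD 14.1: (-6.983,-10.407) -> (-20.603,-14.056) [heading=195, draw]
BK 7.6: (-20.603,-14.056) -> (-13.262,-12.089) [heading=195, draw]
BK 5: (-13.262,-12.089) -> (-8.432,-10.795) [heading=195, draw]
PD: pen down
RT 60: heading 195 -> 135
LT 60: heading 135 -> 195
LT 179: heading 195 -> 14
FD 13: (-8.432,-10.795) -> (4.182,-7.65) [heading=14, draw]
PD: pen down
FD 3.5: (4.182,-7.65) -> (7.578,-6.804) [heading=14, draw]
Final: pos=(7.578,-6.804), heading=14, 6 segment(s) drawn

Answer: 7.578 -6.804 14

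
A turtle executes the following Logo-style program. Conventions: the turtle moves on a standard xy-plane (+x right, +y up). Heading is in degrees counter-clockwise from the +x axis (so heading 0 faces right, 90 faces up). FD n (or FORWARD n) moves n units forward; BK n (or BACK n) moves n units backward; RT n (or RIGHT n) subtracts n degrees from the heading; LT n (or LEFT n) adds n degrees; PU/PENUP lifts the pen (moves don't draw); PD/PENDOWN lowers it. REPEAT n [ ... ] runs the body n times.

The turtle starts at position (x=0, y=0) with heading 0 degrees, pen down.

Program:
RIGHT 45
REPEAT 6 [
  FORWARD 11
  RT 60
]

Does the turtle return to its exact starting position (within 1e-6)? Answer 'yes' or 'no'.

Executing turtle program step by step:
Start: pos=(0,0), heading=0, pen down
RT 45: heading 0 -> 315
REPEAT 6 [
  -- iteration 1/6 --
  FD 11: (0,0) -> (7.778,-7.778) [heading=315, draw]
  RT 60: heading 315 -> 255
  -- iteration 2/6 --
  FD 11: (7.778,-7.778) -> (4.931,-18.403) [heading=255, draw]
  RT 60: heading 255 -> 195
  -- iteration 3/6 --
  FD 11: (4.931,-18.403) -> (-5.694,-21.25) [heading=195, draw]
  RT 60: heading 195 -> 135
  -- iteration 4/6 --
  FD 11: (-5.694,-21.25) -> (-13.472,-13.472) [heading=135, draw]
  RT 60: heading 135 -> 75
  -- iteration 5/6 --
  FD 11: (-13.472,-13.472) -> (-10.625,-2.847) [heading=75, draw]
  RT 60: heading 75 -> 15
  -- iteration 6/6 --
  FD 11: (-10.625,-2.847) -> (0,0) [heading=15, draw]
  RT 60: heading 15 -> 315
]
Final: pos=(0,0), heading=315, 6 segment(s) drawn

Start position: (0, 0)
Final position: (0, 0)
Distance = 0; < 1e-6 -> CLOSED

Answer: yes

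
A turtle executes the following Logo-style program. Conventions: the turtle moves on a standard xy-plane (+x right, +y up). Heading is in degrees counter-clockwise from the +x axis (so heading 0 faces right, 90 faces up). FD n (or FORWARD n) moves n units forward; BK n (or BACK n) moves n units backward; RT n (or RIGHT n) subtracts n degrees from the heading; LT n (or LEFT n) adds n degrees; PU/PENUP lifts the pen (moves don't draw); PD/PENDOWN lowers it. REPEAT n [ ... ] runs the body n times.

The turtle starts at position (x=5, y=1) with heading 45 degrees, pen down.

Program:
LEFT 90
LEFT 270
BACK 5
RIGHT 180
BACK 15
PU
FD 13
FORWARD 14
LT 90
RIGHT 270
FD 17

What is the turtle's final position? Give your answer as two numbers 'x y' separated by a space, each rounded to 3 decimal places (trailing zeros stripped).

Executing turtle program step by step:
Start: pos=(5,1), heading=45, pen down
LT 90: heading 45 -> 135
LT 270: heading 135 -> 45
BK 5: (5,1) -> (1.464,-2.536) [heading=45, draw]
RT 180: heading 45 -> 225
BK 15: (1.464,-2.536) -> (12.071,8.071) [heading=225, draw]
PU: pen up
FD 13: (12.071,8.071) -> (2.879,-1.121) [heading=225, move]
FD 14: (2.879,-1.121) -> (-7.021,-11.021) [heading=225, move]
LT 90: heading 225 -> 315
RT 270: heading 315 -> 45
FD 17: (-7.021,-11.021) -> (5,1) [heading=45, move]
Final: pos=(5,1), heading=45, 2 segment(s) drawn

Answer: 5 1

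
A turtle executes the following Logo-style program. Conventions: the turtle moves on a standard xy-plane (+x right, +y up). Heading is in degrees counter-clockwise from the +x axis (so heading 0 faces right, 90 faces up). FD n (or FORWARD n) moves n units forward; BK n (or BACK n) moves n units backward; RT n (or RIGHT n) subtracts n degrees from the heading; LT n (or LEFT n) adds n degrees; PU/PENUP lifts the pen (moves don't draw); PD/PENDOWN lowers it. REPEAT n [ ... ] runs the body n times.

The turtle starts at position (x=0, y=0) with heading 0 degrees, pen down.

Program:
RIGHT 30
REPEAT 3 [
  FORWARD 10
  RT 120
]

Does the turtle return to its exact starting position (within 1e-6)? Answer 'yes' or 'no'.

Executing turtle program step by step:
Start: pos=(0,0), heading=0, pen down
RT 30: heading 0 -> 330
REPEAT 3 [
  -- iteration 1/3 --
  FD 10: (0,0) -> (8.66,-5) [heading=330, draw]
  RT 120: heading 330 -> 210
  -- iteration 2/3 --
  FD 10: (8.66,-5) -> (0,-10) [heading=210, draw]
  RT 120: heading 210 -> 90
  -- iteration 3/3 --
  FD 10: (0,-10) -> (0,0) [heading=90, draw]
  RT 120: heading 90 -> 330
]
Final: pos=(0,0), heading=330, 3 segment(s) drawn

Start position: (0, 0)
Final position: (0, 0)
Distance = 0; < 1e-6 -> CLOSED

Answer: yes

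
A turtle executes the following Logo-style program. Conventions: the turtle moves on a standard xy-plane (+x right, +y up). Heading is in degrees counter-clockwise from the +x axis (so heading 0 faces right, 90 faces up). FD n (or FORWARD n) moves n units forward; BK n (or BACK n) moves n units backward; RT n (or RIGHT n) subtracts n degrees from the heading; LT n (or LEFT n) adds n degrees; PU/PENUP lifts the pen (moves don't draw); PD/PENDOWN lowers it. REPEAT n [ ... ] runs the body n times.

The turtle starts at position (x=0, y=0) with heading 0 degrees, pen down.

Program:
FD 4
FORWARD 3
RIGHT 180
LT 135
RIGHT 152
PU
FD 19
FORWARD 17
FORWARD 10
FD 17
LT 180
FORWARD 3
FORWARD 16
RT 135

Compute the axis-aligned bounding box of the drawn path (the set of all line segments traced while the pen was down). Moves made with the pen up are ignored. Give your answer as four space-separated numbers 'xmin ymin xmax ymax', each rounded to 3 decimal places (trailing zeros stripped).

Executing turtle program step by step:
Start: pos=(0,0), heading=0, pen down
FD 4: (0,0) -> (4,0) [heading=0, draw]
FD 3: (4,0) -> (7,0) [heading=0, draw]
RT 180: heading 0 -> 180
LT 135: heading 180 -> 315
RT 152: heading 315 -> 163
PU: pen up
FD 19: (7,0) -> (-11.17,5.555) [heading=163, move]
FD 17: (-11.17,5.555) -> (-27.427,10.525) [heading=163, move]
FD 10: (-27.427,10.525) -> (-36.99,13.449) [heading=163, move]
FD 17: (-36.99,13.449) -> (-53.247,18.419) [heading=163, move]
LT 180: heading 163 -> 343
FD 3: (-53.247,18.419) -> (-50.378,17.542) [heading=343, move]
FD 16: (-50.378,17.542) -> (-35.077,12.864) [heading=343, move]
RT 135: heading 343 -> 208
Final: pos=(-35.077,12.864), heading=208, 2 segment(s) drawn

Segment endpoints: x in {0, 4, 7}, y in {0}
xmin=0, ymin=0, xmax=7, ymax=0

Answer: 0 0 7 0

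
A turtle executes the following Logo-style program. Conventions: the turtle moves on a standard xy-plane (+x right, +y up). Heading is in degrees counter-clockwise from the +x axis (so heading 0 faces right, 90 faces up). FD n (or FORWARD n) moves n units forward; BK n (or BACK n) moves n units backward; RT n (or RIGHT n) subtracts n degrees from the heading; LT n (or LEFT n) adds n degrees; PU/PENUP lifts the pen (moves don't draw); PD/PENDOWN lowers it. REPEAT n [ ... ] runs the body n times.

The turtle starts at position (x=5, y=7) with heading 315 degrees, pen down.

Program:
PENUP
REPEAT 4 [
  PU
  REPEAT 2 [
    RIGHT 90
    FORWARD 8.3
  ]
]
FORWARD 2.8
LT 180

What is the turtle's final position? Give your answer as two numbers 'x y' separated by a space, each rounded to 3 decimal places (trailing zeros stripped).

Answer: 6.98 5.02

Derivation:
Executing turtle program step by step:
Start: pos=(5,7), heading=315, pen down
PU: pen up
REPEAT 4 [
  -- iteration 1/4 --
  PU: pen up
  REPEAT 2 [
    -- iteration 1/2 --
    RT 90: heading 315 -> 225
    FD 8.3: (5,7) -> (-0.869,1.131) [heading=225, move]
    -- iteration 2/2 --
    RT 90: heading 225 -> 135
    FD 8.3: (-0.869,1.131) -> (-6.738,7) [heading=135, move]
  ]
  -- iteration 2/4 --
  PU: pen up
  REPEAT 2 [
    -- iteration 1/2 --
    RT 90: heading 135 -> 45
    FD 8.3: (-6.738,7) -> (-0.869,12.869) [heading=45, move]
    -- iteration 2/2 --
    RT 90: heading 45 -> 315
    FD 8.3: (-0.869,12.869) -> (5,7) [heading=315, move]
  ]
  -- iteration 3/4 --
  PU: pen up
  REPEAT 2 [
    -- iteration 1/2 --
    RT 90: heading 315 -> 225
    FD 8.3: (5,7) -> (-0.869,1.131) [heading=225, move]
    -- iteration 2/2 --
    RT 90: heading 225 -> 135
    FD 8.3: (-0.869,1.131) -> (-6.738,7) [heading=135, move]
  ]
  -- iteration 4/4 --
  PU: pen up
  REPEAT 2 [
    -- iteration 1/2 --
    RT 90: heading 135 -> 45
    FD 8.3: (-6.738,7) -> (-0.869,12.869) [heading=45, move]
    -- iteration 2/2 --
    RT 90: heading 45 -> 315
    FD 8.3: (-0.869,12.869) -> (5,7) [heading=315, move]
  ]
]
FD 2.8: (5,7) -> (6.98,5.02) [heading=315, move]
LT 180: heading 315 -> 135
Final: pos=(6.98,5.02), heading=135, 0 segment(s) drawn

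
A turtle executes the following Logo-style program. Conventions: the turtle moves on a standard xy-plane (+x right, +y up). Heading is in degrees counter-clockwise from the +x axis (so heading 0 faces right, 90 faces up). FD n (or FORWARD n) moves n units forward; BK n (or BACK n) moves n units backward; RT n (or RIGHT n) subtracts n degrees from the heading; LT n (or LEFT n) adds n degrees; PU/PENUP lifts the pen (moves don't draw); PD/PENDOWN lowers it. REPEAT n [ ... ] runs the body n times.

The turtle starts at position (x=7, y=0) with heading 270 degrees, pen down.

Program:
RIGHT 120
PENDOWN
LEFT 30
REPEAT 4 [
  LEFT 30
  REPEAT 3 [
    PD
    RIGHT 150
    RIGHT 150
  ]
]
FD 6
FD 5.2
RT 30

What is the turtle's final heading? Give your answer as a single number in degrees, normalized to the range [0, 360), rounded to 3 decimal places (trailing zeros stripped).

Answer: 270

Derivation:
Executing turtle program step by step:
Start: pos=(7,0), heading=270, pen down
RT 120: heading 270 -> 150
PD: pen down
LT 30: heading 150 -> 180
REPEAT 4 [
  -- iteration 1/4 --
  LT 30: heading 180 -> 210
  REPEAT 3 [
    -- iteration 1/3 --
    PD: pen down
    RT 150: heading 210 -> 60
    RT 150: heading 60 -> 270
    -- iteration 2/3 --
    PD: pen down
    RT 150: heading 270 -> 120
    RT 150: heading 120 -> 330
    -- iteration 3/3 --
    PD: pen down
    RT 150: heading 330 -> 180
    RT 150: heading 180 -> 30
  ]
  -- iteration 2/4 --
  LT 30: heading 30 -> 60
  REPEAT 3 [
    -- iteration 1/3 --
    PD: pen down
    RT 150: heading 60 -> 270
    RT 150: heading 270 -> 120
    -- iteration 2/3 --
    PD: pen down
    RT 150: heading 120 -> 330
    RT 150: heading 330 -> 180
    -- iteration 3/3 --
    PD: pen down
    RT 150: heading 180 -> 30
    RT 150: heading 30 -> 240
  ]
  -- iteration 3/4 --
  LT 30: heading 240 -> 270
  REPEAT 3 [
    -- iteration 1/3 --
    PD: pen down
    RT 150: heading 270 -> 120
    RT 150: heading 120 -> 330
    -- iteration 2/3 --
    PD: pen down
    RT 150: heading 330 -> 180
    RT 150: heading 180 -> 30
    -- iteration 3/3 --
    PD: pen down
    RT 150: heading 30 -> 240
    RT 150: heading 240 -> 90
  ]
  -- iteration 4/4 --
  LT 30: heading 90 -> 120
  REPEAT 3 [
    -- iteration 1/3 --
    PD: pen down
    RT 150: heading 120 -> 330
    RT 150: heading 330 -> 180
    -- iteration 2/3 --
    PD: pen down
    RT 150: heading 180 -> 30
    RT 150: heading 30 -> 240
    -- iteration 3/3 --
    PD: pen down
    RT 150: heading 240 -> 90
    RT 150: heading 90 -> 300
  ]
]
FD 6: (7,0) -> (10,-5.196) [heading=300, draw]
FD 5.2: (10,-5.196) -> (12.6,-9.699) [heading=300, draw]
RT 30: heading 300 -> 270
Final: pos=(12.6,-9.699), heading=270, 2 segment(s) drawn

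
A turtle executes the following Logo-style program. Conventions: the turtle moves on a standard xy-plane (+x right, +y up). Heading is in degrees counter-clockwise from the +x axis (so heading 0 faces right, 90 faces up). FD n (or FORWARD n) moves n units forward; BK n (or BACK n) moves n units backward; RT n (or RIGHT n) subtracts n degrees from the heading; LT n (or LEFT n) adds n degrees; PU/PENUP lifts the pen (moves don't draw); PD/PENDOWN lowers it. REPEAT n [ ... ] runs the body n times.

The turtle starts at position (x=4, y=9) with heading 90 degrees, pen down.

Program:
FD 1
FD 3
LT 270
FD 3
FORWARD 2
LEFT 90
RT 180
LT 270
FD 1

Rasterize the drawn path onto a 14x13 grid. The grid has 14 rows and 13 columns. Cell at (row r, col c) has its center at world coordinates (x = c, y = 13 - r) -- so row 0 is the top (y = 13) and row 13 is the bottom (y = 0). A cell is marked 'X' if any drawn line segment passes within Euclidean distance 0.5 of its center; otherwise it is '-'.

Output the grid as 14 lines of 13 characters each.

Answer: ----XXXXXX---
----X--------
----X--------
----X--------
----X--------
-------------
-------------
-------------
-------------
-------------
-------------
-------------
-------------
-------------

Derivation:
Segment 0: (4,9) -> (4,10)
Segment 1: (4,10) -> (4,13)
Segment 2: (4,13) -> (7,13)
Segment 3: (7,13) -> (9,13)
Segment 4: (9,13) -> (8,13)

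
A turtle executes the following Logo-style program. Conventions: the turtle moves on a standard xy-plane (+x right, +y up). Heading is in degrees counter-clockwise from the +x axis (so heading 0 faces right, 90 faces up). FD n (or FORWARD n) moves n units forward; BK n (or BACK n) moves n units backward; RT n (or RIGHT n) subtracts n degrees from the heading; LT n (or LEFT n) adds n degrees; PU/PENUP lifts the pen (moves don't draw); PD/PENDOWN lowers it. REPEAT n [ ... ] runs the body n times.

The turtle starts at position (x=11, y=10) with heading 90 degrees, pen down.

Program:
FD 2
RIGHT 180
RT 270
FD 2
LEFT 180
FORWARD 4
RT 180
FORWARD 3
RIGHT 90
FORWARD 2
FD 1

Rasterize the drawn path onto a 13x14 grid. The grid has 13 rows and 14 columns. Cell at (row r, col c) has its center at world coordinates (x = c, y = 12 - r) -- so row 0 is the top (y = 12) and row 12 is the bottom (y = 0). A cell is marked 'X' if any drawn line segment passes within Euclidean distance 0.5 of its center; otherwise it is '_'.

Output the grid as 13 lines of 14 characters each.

Answer: _________XXXXX
___________XX_
___________XX_
____________X_
______________
______________
______________
______________
______________
______________
______________
______________
______________

Derivation:
Segment 0: (11,10) -> (11,12)
Segment 1: (11,12) -> (13,12)
Segment 2: (13,12) -> (9,12)
Segment 3: (9,12) -> (12,12)
Segment 4: (12,12) -> (12,10)
Segment 5: (12,10) -> (12,9)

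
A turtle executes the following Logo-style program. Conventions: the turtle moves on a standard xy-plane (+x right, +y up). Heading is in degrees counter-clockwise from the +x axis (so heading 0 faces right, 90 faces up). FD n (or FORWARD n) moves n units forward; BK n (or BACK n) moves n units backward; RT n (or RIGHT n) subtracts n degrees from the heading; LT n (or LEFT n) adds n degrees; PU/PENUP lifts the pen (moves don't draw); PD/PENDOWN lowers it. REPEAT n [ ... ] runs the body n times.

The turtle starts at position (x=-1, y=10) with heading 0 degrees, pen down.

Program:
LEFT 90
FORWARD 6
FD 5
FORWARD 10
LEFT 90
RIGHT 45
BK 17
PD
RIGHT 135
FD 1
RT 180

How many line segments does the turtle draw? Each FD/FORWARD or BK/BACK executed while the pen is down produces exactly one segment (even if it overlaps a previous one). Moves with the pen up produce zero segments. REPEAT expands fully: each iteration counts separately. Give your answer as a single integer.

Answer: 5

Derivation:
Executing turtle program step by step:
Start: pos=(-1,10), heading=0, pen down
LT 90: heading 0 -> 90
FD 6: (-1,10) -> (-1,16) [heading=90, draw]
FD 5: (-1,16) -> (-1,21) [heading=90, draw]
FD 10: (-1,21) -> (-1,31) [heading=90, draw]
LT 90: heading 90 -> 180
RT 45: heading 180 -> 135
BK 17: (-1,31) -> (11.021,18.979) [heading=135, draw]
PD: pen down
RT 135: heading 135 -> 0
FD 1: (11.021,18.979) -> (12.021,18.979) [heading=0, draw]
RT 180: heading 0 -> 180
Final: pos=(12.021,18.979), heading=180, 5 segment(s) drawn
Segments drawn: 5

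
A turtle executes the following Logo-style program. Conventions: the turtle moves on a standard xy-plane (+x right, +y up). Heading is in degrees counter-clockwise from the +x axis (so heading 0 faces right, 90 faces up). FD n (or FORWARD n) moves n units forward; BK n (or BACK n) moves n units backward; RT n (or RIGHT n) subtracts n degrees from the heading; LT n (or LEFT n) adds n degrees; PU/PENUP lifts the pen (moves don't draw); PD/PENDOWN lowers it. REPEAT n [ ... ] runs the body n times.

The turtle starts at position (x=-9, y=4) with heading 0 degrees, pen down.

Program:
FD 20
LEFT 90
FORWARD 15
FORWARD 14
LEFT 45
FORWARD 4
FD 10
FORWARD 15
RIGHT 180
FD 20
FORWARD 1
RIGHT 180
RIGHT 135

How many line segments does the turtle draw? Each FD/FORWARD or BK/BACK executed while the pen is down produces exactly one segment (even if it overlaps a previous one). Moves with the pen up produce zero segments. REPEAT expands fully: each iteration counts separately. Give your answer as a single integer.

Executing turtle program step by step:
Start: pos=(-9,4), heading=0, pen down
FD 20: (-9,4) -> (11,4) [heading=0, draw]
LT 90: heading 0 -> 90
FD 15: (11,4) -> (11,19) [heading=90, draw]
FD 14: (11,19) -> (11,33) [heading=90, draw]
LT 45: heading 90 -> 135
FD 4: (11,33) -> (8.172,35.828) [heading=135, draw]
FD 10: (8.172,35.828) -> (1.101,42.899) [heading=135, draw]
FD 15: (1.101,42.899) -> (-9.506,53.506) [heading=135, draw]
RT 180: heading 135 -> 315
FD 20: (-9.506,53.506) -> (4.636,39.364) [heading=315, draw]
FD 1: (4.636,39.364) -> (5.343,38.657) [heading=315, draw]
RT 180: heading 315 -> 135
RT 135: heading 135 -> 0
Final: pos=(5.343,38.657), heading=0, 8 segment(s) drawn
Segments drawn: 8

Answer: 8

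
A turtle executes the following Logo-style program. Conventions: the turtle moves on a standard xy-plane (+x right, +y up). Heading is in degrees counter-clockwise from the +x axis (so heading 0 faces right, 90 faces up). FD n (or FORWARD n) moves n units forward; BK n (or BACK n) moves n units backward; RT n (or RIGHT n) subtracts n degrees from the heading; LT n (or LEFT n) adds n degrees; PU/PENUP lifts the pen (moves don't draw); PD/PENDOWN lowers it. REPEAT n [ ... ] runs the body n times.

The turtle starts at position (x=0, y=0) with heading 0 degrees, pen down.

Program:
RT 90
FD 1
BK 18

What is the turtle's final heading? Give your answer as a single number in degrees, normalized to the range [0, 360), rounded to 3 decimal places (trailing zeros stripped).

Answer: 270

Derivation:
Executing turtle program step by step:
Start: pos=(0,0), heading=0, pen down
RT 90: heading 0 -> 270
FD 1: (0,0) -> (0,-1) [heading=270, draw]
BK 18: (0,-1) -> (0,17) [heading=270, draw]
Final: pos=(0,17), heading=270, 2 segment(s) drawn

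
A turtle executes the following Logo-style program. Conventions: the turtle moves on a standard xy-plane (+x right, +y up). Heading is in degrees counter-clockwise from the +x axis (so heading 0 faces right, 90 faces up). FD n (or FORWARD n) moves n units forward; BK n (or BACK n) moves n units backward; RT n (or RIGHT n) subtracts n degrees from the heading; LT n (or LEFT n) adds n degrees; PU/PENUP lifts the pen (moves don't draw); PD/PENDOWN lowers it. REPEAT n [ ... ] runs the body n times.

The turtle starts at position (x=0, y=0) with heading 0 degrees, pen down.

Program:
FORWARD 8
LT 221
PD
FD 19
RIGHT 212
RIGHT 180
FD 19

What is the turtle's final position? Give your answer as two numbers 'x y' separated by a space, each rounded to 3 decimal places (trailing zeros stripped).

Answer: -25.106 -15.437

Derivation:
Executing turtle program step by step:
Start: pos=(0,0), heading=0, pen down
FD 8: (0,0) -> (8,0) [heading=0, draw]
LT 221: heading 0 -> 221
PD: pen down
FD 19: (8,0) -> (-6.339,-12.465) [heading=221, draw]
RT 212: heading 221 -> 9
RT 180: heading 9 -> 189
FD 19: (-6.339,-12.465) -> (-25.106,-15.437) [heading=189, draw]
Final: pos=(-25.106,-15.437), heading=189, 3 segment(s) drawn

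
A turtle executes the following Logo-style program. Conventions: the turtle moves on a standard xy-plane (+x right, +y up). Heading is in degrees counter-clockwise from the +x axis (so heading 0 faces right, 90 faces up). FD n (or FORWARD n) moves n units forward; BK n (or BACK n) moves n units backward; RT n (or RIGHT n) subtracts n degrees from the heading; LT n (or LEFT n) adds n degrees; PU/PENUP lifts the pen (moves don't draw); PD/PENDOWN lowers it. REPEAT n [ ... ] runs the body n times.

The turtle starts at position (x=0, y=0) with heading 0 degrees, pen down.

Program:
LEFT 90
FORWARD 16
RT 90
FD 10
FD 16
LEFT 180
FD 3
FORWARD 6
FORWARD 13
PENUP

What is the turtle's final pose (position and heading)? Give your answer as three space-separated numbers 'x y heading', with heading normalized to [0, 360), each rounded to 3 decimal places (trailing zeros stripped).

Executing turtle program step by step:
Start: pos=(0,0), heading=0, pen down
LT 90: heading 0 -> 90
FD 16: (0,0) -> (0,16) [heading=90, draw]
RT 90: heading 90 -> 0
FD 10: (0,16) -> (10,16) [heading=0, draw]
FD 16: (10,16) -> (26,16) [heading=0, draw]
LT 180: heading 0 -> 180
FD 3: (26,16) -> (23,16) [heading=180, draw]
FD 6: (23,16) -> (17,16) [heading=180, draw]
FD 13: (17,16) -> (4,16) [heading=180, draw]
PU: pen up
Final: pos=(4,16), heading=180, 6 segment(s) drawn

Answer: 4 16 180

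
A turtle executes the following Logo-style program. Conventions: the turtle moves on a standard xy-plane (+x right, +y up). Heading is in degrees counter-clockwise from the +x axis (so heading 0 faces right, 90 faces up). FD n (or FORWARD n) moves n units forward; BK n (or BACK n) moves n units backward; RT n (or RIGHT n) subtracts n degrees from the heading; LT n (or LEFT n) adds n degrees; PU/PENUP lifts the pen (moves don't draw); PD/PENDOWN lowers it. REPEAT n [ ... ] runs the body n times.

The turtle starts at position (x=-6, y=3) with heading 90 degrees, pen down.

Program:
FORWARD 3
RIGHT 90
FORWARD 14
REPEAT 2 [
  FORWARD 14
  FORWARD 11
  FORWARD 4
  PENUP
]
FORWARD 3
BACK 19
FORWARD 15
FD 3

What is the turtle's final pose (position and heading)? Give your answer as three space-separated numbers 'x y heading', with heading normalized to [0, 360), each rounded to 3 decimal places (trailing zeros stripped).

Answer: 68 6 0

Derivation:
Executing turtle program step by step:
Start: pos=(-6,3), heading=90, pen down
FD 3: (-6,3) -> (-6,6) [heading=90, draw]
RT 90: heading 90 -> 0
FD 14: (-6,6) -> (8,6) [heading=0, draw]
REPEAT 2 [
  -- iteration 1/2 --
  FD 14: (8,6) -> (22,6) [heading=0, draw]
  FD 11: (22,6) -> (33,6) [heading=0, draw]
  FD 4: (33,6) -> (37,6) [heading=0, draw]
  PU: pen up
  -- iteration 2/2 --
  FD 14: (37,6) -> (51,6) [heading=0, move]
  FD 11: (51,6) -> (62,6) [heading=0, move]
  FD 4: (62,6) -> (66,6) [heading=0, move]
  PU: pen up
]
FD 3: (66,6) -> (69,6) [heading=0, move]
BK 19: (69,6) -> (50,6) [heading=0, move]
FD 15: (50,6) -> (65,6) [heading=0, move]
FD 3: (65,6) -> (68,6) [heading=0, move]
Final: pos=(68,6), heading=0, 5 segment(s) drawn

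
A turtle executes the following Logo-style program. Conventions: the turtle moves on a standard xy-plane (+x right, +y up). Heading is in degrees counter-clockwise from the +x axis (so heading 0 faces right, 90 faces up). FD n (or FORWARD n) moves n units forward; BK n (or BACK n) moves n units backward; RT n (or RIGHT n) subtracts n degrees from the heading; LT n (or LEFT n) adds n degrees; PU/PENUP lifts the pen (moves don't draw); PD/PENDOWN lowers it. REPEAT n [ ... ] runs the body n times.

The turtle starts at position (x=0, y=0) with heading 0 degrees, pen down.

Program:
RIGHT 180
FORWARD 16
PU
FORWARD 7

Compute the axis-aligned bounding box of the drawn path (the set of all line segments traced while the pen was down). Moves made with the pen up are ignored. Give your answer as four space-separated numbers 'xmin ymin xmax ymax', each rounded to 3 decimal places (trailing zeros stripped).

Executing turtle program step by step:
Start: pos=(0,0), heading=0, pen down
RT 180: heading 0 -> 180
FD 16: (0,0) -> (-16,0) [heading=180, draw]
PU: pen up
FD 7: (-16,0) -> (-23,0) [heading=180, move]
Final: pos=(-23,0), heading=180, 1 segment(s) drawn

Segment endpoints: x in {-16, 0}, y in {0, 0}
xmin=-16, ymin=0, xmax=0, ymax=0

Answer: -16 0 0 0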